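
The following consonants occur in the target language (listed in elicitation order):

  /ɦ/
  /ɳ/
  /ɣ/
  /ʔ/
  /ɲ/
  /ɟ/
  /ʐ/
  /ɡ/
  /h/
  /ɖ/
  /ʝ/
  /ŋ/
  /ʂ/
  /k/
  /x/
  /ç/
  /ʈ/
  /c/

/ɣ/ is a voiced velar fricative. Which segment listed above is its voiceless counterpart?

/x/

The voiceless counterpart is a voiceless velar fricative — in this inventory, /x/.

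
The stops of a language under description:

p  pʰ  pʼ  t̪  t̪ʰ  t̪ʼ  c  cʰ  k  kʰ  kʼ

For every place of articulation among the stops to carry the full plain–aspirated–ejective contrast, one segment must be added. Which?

bilabial: plain /p/, aspirated /pʰ/, ejective /pʼ/.
dental: plain /t̪/, aspirated /t̪ʰ/, ejective /t̪ʼ/.
palatal: plain /c/, aspirated /cʰ/, ejective —.
velar: plain /k/, aspirated /kʰ/, ejective /kʼ/.
The palatal row has no ejective member, so the gap is the ejective palatal stop /cʼ/.

/cʼ/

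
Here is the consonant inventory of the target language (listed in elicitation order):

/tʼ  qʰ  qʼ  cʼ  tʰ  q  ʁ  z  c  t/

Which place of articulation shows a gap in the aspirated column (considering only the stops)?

place of articulation  plain     aspirated  ejective
alveolar          t         tʰ        tʼ      
palatal           c         —         cʼ      
uvular            q         qʰ        qʼ      
Every place of articulation has an aspirated member except palatal, where /cʰ/ would be expected.

palatal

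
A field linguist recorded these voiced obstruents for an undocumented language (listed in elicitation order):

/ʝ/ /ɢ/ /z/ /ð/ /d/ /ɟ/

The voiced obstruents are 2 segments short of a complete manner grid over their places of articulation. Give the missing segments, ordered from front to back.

/d̪/, /ʁ/

Stop: /d/ (alveolar), /ɟ/ (palatal), /ɢ/ (uvular).
Fricative: /ð/ (dental), /z/ (alveolar), /ʝ/ (palatal).
Gaps, from front to back: dental lacks stop (/d̪/); uvular lacks fricative (/ʁ/).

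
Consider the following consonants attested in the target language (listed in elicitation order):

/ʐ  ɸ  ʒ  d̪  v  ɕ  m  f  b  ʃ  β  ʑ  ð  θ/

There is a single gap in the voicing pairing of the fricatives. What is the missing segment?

bilabial: voiceless /ɸ/, voiced /β/.
labiodental: voiceless /f/, voiced /v/.
dental: voiceless /θ/, voiced /ð/.
postalveolar: voiceless /ʃ/, voiced /ʒ/.
retroflex: voiceless —, voiced /ʐ/.
alveolo-palatal: voiceless /ɕ/, voiced /ʑ/.
The retroflex row has no voiceless member, so the gap is the voiceless retroflex fricative /ʂ/.

/ʂ/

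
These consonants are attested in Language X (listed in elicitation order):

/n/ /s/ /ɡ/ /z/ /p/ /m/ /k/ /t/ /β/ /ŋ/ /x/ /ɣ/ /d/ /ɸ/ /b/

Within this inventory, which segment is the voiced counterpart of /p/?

/p/ is a voiceless bilabial stop.
The voiced counterpart is a voiced bilabial stop — in this inventory, /b/.

/b/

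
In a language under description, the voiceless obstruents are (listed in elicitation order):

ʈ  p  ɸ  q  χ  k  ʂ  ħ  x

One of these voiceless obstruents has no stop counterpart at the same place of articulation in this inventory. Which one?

Bilabial: /p/ ~ /ɸ/
Retroflex: /ʈ/ ~ /ʂ/
Velar: /k/ ~ /x/
Uvular: /q/ ~ /χ/
Pharyngeal: only /ħ/ (fricative); no stop partner.
So /ħ/ is the unpaired segment.

/ħ/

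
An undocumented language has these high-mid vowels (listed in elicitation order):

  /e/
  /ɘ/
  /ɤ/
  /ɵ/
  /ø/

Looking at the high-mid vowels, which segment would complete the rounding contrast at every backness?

Unrounded: /e/ (front), /ɘ/ (central), /ɤ/ (back).
Rounded: /ø/ (front), /ɵ/ (central).
The back row has no rounded member, so the gap is the back rounded vowel /o/.

/o/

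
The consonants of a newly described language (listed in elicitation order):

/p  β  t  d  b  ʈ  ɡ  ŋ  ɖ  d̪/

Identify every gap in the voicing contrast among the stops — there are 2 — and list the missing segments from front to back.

/t̪/, /k/

bilabial: voiceless /p/, voiced /b/.
dental: voiceless —, voiced /d̪/.
alveolar: voiceless /t/, voiced /d/.
retroflex: voiceless /ʈ/, voiced /ɖ/.
velar: voiceless —, voiced /ɡ/.
Gaps, from front to back: dental lacks voiceless (/t̪/); velar lacks voiceless (/k/).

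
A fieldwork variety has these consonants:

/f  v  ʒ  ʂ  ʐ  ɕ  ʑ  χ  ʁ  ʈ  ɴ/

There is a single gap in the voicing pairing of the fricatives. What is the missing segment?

place of articulation  voiceless  voiced  
labiodental       f         v       
postalveolar      —         ʒ       
retroflex         ʂ         ʐ       
alveolo-palatal   ɕ         ʑ       
uvular            χ         ʁ       
The postalveolar row has no voiceless member, so the gap is the voiceless postalveolar fricative /ʃ/.

/ʃ/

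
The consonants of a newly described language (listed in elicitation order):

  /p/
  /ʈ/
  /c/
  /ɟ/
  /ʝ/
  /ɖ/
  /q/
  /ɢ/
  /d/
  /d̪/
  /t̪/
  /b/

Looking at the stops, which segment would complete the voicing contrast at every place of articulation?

/t/

place of articulation  voiceless  voiced  
bilabial          p         b       
dental            t̪        d̪      
alveolar          —         d       
retroflex         ʈ         ɖ       
palatal           c         ɟ       
uvular            q         ɢ       
The alveolar row has no voiceless member, so the gap is the voiceless alveolar stop /t/.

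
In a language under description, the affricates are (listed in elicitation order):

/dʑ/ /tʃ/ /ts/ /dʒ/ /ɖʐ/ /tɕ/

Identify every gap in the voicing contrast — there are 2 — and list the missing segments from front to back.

Voiceless: /ts/ (alveolar), /tʃ/ (postalveolar), /tɕ/ (alveolo-palatal).
Voiced: /dʒ/ (postalveolar), /ɖʐ/ (retroflex), /dʑ/ (alveolo-palatal).
Gaps, from front to back: alveolar lacks voiced (/dz/); retroflex lacks voiceless (/ʈʂ/).

/dz/, /ʈʂ/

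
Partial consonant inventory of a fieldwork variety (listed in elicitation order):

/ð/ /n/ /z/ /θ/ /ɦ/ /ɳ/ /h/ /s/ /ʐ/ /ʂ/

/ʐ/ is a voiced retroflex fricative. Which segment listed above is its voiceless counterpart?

The voiceless counterpart is a voiceless retroflex fricative — in this inventory, /ʂ/.

/ʂ/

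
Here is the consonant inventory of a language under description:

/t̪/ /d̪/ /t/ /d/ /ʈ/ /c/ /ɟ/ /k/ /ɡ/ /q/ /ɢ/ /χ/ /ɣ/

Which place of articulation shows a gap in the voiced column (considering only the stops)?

retroflex

dental: voiceless /t̪/, voiced /d̪/.
alveolar: voiceless /t/, voiced /d/.
retroflex: voiceless /ʈ/, voiced —.
palatal: voiceless /c/, voiced /ɟ/.
velar: voiceless /k/, voiced /ɡ/.
uvular: voiceless /q/, voiced /ɢ/.
Every place of articulation has a voiced member except retroflex, where /ɖ/ would be expected.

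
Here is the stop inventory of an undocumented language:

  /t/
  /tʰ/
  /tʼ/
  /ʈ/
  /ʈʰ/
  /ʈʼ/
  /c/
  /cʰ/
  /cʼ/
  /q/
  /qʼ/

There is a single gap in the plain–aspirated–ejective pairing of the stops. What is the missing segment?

/qʰ/

place of articulation  plain     aspirated  ejective
alveolar          t         tʰ        tʼ      
retroflex         ʈ         ʈʰ        ʈʼ      
palatal           c         cʰ        cʼ      
uvular            q         —         qʼ      
The uvular row has no aspirated member, so the gap is the aspirated uvular stop /qʰ/.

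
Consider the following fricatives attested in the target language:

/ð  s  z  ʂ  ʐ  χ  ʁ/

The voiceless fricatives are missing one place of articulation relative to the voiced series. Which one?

dental

dental: voiceless —, voiced /ð/.
alveolar: voiceless /s/, voiced /z/.
retroflex: voiceless /ʂ/, voiced /ʐ/.
uvular: voiceless /χ/, voiced /ʁ/.
Every place of articulation has a voiceless member except dental, where /θ/ would be expected.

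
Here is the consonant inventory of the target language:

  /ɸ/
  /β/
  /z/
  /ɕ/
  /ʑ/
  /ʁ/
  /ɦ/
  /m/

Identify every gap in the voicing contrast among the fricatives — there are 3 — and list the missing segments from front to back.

/s/, /χ/, /h/

Voiceless: /ɸ/ (bilabial), /ɕ/ (alveolo-palatal).
Voiced: /β/ (bilabial), /z/ (alveolar), /ʑ/ (alveolo-palatal), /ʁ/ (uvular), /ɦ/ (glottal).
Gaps, from front to back: alveolar lacks voiceless (/s/); uvular lacks voiceless (/χ/); glottal lacks voiceless (/h/).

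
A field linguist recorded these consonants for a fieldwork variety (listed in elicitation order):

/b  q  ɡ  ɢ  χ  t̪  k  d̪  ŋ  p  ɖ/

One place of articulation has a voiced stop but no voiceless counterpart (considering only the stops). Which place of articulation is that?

bilabial: voiceless /p/, voiced /b/.
dental: voiceless /t̪/, voiced /d̪/.
retroflex: voiceless —, voiced /ɖ/.
velar: voiceless /k/, voiced /ɡ/.
uvular: voiceless /q/, voiced /ɢ/.
Every place of articulation has a voiceless member except retroflex, where /ʈ/ would be expected.

retroflex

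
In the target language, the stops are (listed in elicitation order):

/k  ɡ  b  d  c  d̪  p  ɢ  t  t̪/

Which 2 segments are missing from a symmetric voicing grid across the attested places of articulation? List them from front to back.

place of articulation  voiceless  voiced  
bilabial          p         b       
dental            t̪        d̪      
alveolar          t         d       
palatal           c         —       
velar             k         ɡ       
uvular            —         ɢ       
Gaps, from front to back: palatal lacks voiced (/ɟ/); uvular lacks voiceless (/q/).

/ɟ/, /q/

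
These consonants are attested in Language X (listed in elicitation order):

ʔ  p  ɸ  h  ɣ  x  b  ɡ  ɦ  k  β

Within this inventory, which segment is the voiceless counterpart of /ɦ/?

/ɦ/ is a voiced glottal fricative.
The voiceless counterpart is a voiceless glottal fricative — in this inventory, /h/.

/h/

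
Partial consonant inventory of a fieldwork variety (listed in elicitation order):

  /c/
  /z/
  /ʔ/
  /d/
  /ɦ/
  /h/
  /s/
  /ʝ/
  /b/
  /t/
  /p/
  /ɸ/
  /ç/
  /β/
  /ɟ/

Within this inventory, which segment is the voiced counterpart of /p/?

/b/

/p/ is a voiceless bilabial stop.
The voiced counterpart is a voiced bilabial stop — in this inventory, /b/.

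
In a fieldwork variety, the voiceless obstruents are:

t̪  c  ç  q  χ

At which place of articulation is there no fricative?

dental: stop /t̪/, fricative —.
palatal: stop /c/, fricative /ç/.
uvular: stop /q/, fricative /χ/.
Every place of articulation has a fricative member except dental, where /θ/ would be expected.

dental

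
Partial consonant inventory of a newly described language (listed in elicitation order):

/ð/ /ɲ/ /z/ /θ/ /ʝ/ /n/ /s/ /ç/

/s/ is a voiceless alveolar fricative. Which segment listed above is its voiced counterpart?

/z/

The voiced counterpart is a voiced alveolar fricative — in this inventory, /z/.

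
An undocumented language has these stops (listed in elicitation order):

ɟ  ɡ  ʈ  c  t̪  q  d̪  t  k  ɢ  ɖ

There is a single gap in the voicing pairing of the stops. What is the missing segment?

place of articulation  voiceless  voiced  
dental            t̪        d̪      
alveolar          t         —       
retroflex         ʈ         ɖ       
palatal           c         ɟ       
velar             k         ɡ       
uvular            q         ɢ       
The alveolar row has no voiced member, so the gap is the voiced alveolar stop /d/.

/d/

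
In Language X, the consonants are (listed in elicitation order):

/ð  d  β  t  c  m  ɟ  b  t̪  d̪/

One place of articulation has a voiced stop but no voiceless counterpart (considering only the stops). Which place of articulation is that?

place of articulation  voiceless  voiced  
bilabial          —         b       
dental            t̪        d̪      
alveolar          t         d       
palatal           c         ɟ       
Every place of articulation has a voiceless member except bilabial, where /p/ would be expected.

bilabial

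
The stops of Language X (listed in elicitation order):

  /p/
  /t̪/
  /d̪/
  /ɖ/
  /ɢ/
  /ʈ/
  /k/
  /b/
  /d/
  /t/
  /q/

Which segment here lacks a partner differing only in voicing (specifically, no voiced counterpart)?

/k/

Bilabial: /p/ ~ /b/
Dental: /t̪/ ~ /d̪/
Alveolar: /t/ ~ /d/
Retroflex: /ʈ/ ~ /ɖ/
Uvular: /q/ ~ /ɢ/
Velar: only /k/ (voiceless); no voiced partner.
So /k/ is the unpaired segment.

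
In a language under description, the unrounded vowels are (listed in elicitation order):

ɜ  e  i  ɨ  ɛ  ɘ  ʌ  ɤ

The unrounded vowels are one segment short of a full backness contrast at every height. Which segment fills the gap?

high: front /i/, central /ɨ/, back —.
high-mid: front /e/, central /ɘ/, back /ɤ/.
low-mid: front /ɛ/, central /ɜ/, back /ʌ/.
The high row has no back member, so the gap is the high back unrounded vowel /ɯ/.

/ɯ/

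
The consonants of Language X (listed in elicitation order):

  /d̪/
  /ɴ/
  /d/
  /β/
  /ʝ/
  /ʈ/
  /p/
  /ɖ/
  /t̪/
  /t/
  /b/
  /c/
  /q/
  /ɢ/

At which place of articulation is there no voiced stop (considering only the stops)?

palatal

bilabial: voiceless /p/, voiced /b/.
dental: voiceless /t̪/, voiced /d̪/.
alveolar: voiceless /t/, voiced /d/.
retroflex: voiceless /ʈ/, voiced /ɖ/.
palatal: voiceless /c/, voiced —.
uvular: voiceless /q/, voiced /ɢ/.
Every place of articulation has a voiced member except palatal, where /ɟ/ would be expected.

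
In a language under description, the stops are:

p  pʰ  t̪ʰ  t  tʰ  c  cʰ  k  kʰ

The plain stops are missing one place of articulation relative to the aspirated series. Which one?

place of articulation  plain     aspirated
bilabial          p         pʰ      
dental            —         t̪ʰ     
alveolar          t         tʰ      
palatal           c         cʰ      
velar             k         kʰ      
Every place of articulation has a plain member except dental, where /t̪/ would be expected.

dental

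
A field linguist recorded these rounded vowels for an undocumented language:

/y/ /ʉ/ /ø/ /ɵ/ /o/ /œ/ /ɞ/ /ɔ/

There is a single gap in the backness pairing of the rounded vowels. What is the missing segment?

/u/

Front: /y/ (high), /ø/ (high-mid), /œ/ (low-mid).
Central: /ʉ/ (high), /ɵ/ (high-mid), /ɞ/ (low-mid).
Back: /o/ (high-mid), /ɔ/ (low-mid).
The high row has no back member, so the gap is the high back rounded vowel /u/.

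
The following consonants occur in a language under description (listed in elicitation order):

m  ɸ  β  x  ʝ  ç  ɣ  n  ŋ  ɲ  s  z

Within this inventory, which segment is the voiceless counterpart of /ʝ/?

/ç/

/ʝ/ is a voiced palatal fricative.
The voiceless counterpart is a voiceless palatal fricative — in this inventory, /ç/.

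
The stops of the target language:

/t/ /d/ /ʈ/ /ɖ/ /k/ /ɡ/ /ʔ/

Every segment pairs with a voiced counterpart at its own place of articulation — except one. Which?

Alveolar: /t/ ~ /d/
Retroflex: /ʈ/ ~ /ɖ/
Velar: /k/ ~ /ɡ/
Glottal: only /ʔ/ (voiceless); no voiced partner.
So /ʔ/ is the unpaired segment.

/ʔ/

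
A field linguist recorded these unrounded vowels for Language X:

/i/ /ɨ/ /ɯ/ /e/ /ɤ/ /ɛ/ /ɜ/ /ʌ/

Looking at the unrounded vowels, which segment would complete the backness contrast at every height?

Front: /i/ (high), /e/ (high-mid), /ɛ/ (low-mid).
Central: /ɨ/ (high), /ɜ/ (low-mid).
Back: /ɯ/ (high), /ɤ/ (high-mid), /ʌ/ (low-mid).
The high-mid row has no central member, so the gap is the high-mid central unrounded vowel /ɘ/.

/ɘ/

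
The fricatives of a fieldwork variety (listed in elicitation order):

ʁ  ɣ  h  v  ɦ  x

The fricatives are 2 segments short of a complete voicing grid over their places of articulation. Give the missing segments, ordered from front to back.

labiodental: voiceless —, voiced /v/.
velar: voiceless /x/, voiced /ɣ/.
uvular: voiceless —, voiced /ʁ/.
glottal: voiceless /h/, voiced /ɦ/.
Gaps, from front to back: labiodental lacks voiceless (/f/); uvular lacks voiceless (/χ/).

/f/, /χ/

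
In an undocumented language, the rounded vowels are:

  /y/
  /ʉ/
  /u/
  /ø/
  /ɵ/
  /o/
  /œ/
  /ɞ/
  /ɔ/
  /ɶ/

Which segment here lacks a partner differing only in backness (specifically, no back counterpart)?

High: /y/ ~ /ʉ/ ~ /u/
High-mid: /ø/ ~ /ɵ/ ~ /o/
Low-mid: /œ/ ~ /ɞ/ ~ /ɔ/
Low: only /ɶ/ (front); no back partner.
So /ɶ/ is the unpaired segment.

/ɶ/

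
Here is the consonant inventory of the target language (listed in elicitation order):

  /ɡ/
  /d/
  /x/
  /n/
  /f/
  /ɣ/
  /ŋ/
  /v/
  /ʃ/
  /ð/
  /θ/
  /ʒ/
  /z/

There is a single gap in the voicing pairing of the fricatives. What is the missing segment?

/s/

Voiceless: /f/ (labiodental), /θ/ (dental), /ʃ/ (postalveolar), /x/ (velar).
Voiced: /v/ (labiodental), /ð/ (dental), /z/ (alveolar), /ʒ/ (postalveolar), /ɣ/ (velar).
The alveolar row has no voiceless member, so the gap is the voiceless alveolar fricative /s/.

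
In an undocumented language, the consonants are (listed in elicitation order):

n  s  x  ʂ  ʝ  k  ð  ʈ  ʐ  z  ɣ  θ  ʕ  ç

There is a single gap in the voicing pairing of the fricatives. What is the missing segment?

place of articulation  voiceless  voiced  
dental            θ         ð       
alveolar          s         z       
retroflex         ʂ         ʐ       
palatal           ç         ʝ       
velar             x         ɣ       
pharyngeal        —         ʕ       
The pharyngeal row has no voiceless member, so the gap is the voiceless pharyngeal fricative /ħ/.

/ħ/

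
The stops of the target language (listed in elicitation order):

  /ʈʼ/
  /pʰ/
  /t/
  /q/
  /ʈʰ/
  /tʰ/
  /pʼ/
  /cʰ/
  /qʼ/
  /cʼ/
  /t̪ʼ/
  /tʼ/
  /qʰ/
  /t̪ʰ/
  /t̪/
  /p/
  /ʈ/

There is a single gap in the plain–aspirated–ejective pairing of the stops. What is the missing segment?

place of articulation  plain     aspirated  ejective
bilabial          p         pʰ        pʼ      
dental            t̪        t̪ʰ       t̪ʼ     
alveolar          t         tʰ        tʼ      
retroflex         ʈ         ʈʰ        ʈʼ      
palatal           —         cʰ        cʼ      
uvular            q         qʰ        qʼ      
The palatal row has no plain member, so the gap is the plain palatal stop /c/.

/c/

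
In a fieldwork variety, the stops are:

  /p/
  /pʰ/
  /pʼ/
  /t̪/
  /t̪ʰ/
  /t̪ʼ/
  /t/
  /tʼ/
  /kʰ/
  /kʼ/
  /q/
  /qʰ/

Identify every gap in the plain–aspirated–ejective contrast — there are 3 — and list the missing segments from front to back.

/tʰ/, /k/, /qʼ/

place of articulation  plain     aspirated  ejective
bilabial          p         pʰ        pʼ      
dental            t̪        t̪ʰ       t̪ʼ     
alveolar          t         —         tʼ      
velar             —         kʰ        kʼ      
uvular            q         qʰ        —       
Gaps, from front to back: alveolar lacks aspirated (/tʰ/); velar lacks plain (/k/); uvular lacks ejective (/qʼ/).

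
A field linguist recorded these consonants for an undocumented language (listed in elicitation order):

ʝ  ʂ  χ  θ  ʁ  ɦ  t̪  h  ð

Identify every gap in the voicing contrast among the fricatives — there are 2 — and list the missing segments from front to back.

place of articulation  voiceless  voiced  
dental            θ         ð       
retroflex         ʂ         —       
palatal           —         ʝ       
uvular            χ         ʁ       
glottal           h         ɦ       
Gaps, from front to back: retroflex lacks voiced (/ʐ/); palatal lacks voiceless (/ç/).

/ʐ/, /ç/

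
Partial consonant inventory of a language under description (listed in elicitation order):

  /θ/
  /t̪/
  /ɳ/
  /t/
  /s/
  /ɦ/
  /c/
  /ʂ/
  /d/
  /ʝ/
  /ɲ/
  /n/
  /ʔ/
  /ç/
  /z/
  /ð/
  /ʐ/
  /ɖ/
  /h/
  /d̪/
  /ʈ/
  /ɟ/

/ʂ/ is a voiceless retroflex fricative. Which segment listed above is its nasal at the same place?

The nasal at the same place is a retroflex nasal — in this inventory, /ɳ/.

/ɳ/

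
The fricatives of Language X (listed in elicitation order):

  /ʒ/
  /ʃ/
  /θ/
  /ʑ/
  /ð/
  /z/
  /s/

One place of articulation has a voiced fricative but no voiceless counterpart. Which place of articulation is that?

place of articulation  voiceless  voiced  
dental            θ         ð       
alveolar          s         z       
postalveolar      ʃ         ʒ       
alveolo-palatal   —         ʑ       
Every place of articulation has a voiceless member except alveolo-palatal, where /ɕ/ would be expected.

alveolo-palatal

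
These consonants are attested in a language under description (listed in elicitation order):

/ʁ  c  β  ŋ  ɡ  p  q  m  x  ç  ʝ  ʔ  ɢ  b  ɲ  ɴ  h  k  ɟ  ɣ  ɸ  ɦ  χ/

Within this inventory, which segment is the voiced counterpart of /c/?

/c/ is a voiceless palatal stop.
The voiced counterpart is a voiced palatal stop — in this inventory, /ɟ/.

/ɟ/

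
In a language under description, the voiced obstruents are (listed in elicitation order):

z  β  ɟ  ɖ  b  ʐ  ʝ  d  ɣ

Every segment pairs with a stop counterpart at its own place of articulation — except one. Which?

/ɣ/

Bilabial: /b/ ~ /β/
Alveolar: /d/ ~ /z/
Retroflex: /ɖ/ ~ /ʐ/
Palatal: /ɟ/ ~ /ʝ/
Velar: only /ɣ/ (fricative); no stop partner.
So /ɣ/ is the unpaired segment.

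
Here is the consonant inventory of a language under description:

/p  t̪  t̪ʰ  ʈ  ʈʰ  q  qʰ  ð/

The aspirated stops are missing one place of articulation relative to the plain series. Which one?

bilabial: plain /p/, aspirated —.
dental: plain /t̪/, aspirated /t̪ʰ/.
retroflex: plain /ʈ/, aspirated /ʈʰ/.
uvular: plain /q/, aspirated /qʰ/.
Every place of articulation has an aspirated member except bilabial, where /pʰ/ would be expected.

bilabial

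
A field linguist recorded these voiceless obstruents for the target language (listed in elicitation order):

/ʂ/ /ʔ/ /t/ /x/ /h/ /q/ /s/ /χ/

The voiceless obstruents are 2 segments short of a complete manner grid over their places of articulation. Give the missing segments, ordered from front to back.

alveolar: stop /t/, fricative /s/.
retroflex: stop —, fricative /ʂ/.
velar: stop —, fricative /x/.
uvular: stop /q/, fricative /χ/.
glottal: stop /ʔ/, fricative /h/.
Gaps, from front to back: retroflex lacks stop (/ʈ/); velar lacks stop (/k/).

/ʈ/, /k/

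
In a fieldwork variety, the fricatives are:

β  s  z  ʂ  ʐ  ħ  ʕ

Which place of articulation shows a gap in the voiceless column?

place of articulation  voiceless  voiced  
bilabial          —         β       
alveolar          s         z       
retroflex         ʂ         ʐ       
pharyngeal        ħ         ʕ       
Every place of articulation has a voiceless member except bilabial, where /ɸ/ would be expected.

bilabial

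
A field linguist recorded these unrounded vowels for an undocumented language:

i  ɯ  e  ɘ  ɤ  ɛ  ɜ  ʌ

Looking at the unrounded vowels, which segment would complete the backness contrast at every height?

/ɨ/

Front: /i/ (high), /e/ (high-mid), /ɛ/ (low-mid).
Central: /ɘ/ (high-mid), /ɜ/ (low-mid).
Back: /ɯ/ (high), /ɤ/ (high-mid), /ʌ/ (low-mid).
The high row has no central member, so the gap is the high central unrounded vowel /ɨ/.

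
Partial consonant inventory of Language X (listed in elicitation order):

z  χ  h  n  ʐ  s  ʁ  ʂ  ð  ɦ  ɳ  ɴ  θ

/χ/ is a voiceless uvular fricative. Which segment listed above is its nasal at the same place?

The nasal at the same place is an uvular nasal — in this inventory, /ɴ/.

/ɴ/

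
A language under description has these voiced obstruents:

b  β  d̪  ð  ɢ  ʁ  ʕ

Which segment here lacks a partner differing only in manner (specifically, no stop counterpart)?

Bilabial: /b/ ~ /β/
Dental: /d̪/ ~ /ð/
Uvular: /ɢ/ ~ /ʁ/
Pharyngeal: only /ʕ/ (fricative); no stop partner.
So /ʕ/ is the unpaired segment.

/ʕ/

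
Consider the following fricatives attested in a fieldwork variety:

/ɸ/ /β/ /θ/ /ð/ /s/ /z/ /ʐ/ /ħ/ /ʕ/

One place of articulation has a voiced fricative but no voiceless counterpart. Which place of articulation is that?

retroflex

bilabial: voiceless /ɸ/, voiced /β/.
dental: voiceless /θ/, voiced /ð/.
alveolar: voiceless /s/, voiced /z/.
retroflex: voiceless —, voiced /ʐ/.
pharyngeal: voiceless /ħ/, voiced /ʕ/.
Every place of articulation has a voiceless member except retroflex, where /ʂ/ would be expected.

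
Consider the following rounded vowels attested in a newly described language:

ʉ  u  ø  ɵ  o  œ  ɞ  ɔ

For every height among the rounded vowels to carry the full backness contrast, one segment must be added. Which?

high: front —, central /ʉ/, back /u/.
high-mid: front /ø/, central /ɵ/, back /o/.
low-mid: front /œ/, central /ɞ/, back /ɔ/.
The high row has no front member, so the gap is the high front rounded vowel /y/.

/y/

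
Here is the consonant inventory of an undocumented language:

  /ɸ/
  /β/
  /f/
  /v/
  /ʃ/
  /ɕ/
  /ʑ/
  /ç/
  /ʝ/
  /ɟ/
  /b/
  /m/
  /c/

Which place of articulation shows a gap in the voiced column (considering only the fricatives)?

postalveolar

bilabial: voiceless /ɸ/, voiced /β/.
labiodental: voiceless /f/, voiced /v/.
postalveolar: voiceless /ʃ/, voiced —.
alveolo-palatal: voiceless /ɕ/, voiced /ʑ/.
palatal: voiceless /ç/, voiced /ʝ/.
Every place of articulation has a voiced member except postalveolar, where /ʒ/ would be expected.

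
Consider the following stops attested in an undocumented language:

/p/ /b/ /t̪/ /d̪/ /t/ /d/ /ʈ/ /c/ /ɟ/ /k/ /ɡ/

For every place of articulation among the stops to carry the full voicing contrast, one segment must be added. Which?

/ɖ/

bilabial: voiceless /p/, voiced /b/.
dental: voiceless /t̪/, voiced /d̪/.
alveolar: voiceless /t/, voiced /d/.
retroflex: voiceless /ʈ/, voiced —.
palatal: voiceless /c/, voiced /ɟ/.
velar: voiceless /k/, voiced /ɡ/.
The retroflex row has no voiced member, so the gap is the voiced retroflex stop /ɖ/.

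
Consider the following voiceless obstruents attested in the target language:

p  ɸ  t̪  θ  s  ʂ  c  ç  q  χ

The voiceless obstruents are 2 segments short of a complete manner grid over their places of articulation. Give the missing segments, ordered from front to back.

bilabial: stop /p/, fricative /ɸ/.
dental: stop /t̪/, fricative /θ/.
alveolar: stop —, fricative /s/.
retroflex: stop —, fricative /ʂ/.
palatal: stop /c/, fricative /ç/.
uvular: stop /q/, fricative /χ/.
Gaps, from front to back: alveolar lacks stop (/t/); retroflex lacks stop (/ʈ/).

/t/, /ʈ/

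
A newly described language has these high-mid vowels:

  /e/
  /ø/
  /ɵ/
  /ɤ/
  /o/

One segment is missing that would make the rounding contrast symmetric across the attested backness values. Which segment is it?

Unrounded: /e/ (front), /ɤ/ (back).
Rounded: /ø/ (front), /ɵ/ (central), /o/ (back).
The central row has no unrounded member, so the gap is the central unrounded vowel /ɘ/.

/ɘ/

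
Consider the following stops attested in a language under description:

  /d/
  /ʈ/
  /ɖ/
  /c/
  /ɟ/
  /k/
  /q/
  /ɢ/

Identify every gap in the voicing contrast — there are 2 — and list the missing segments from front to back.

Voiceless: /ʈ/ (retroflex), /c/ (palatal), /k/ (velar), /q/ (uvular).
Voiced: /d/ (alveolar), /ɖ/ (retroflex), /ɟ/ (palatal), /ɢ/ (uvular).
Gaps, from front to back: alveolar lacks voiceless (/t/); velar lacks voiced (/ɡ/).

/t/, /ɡ/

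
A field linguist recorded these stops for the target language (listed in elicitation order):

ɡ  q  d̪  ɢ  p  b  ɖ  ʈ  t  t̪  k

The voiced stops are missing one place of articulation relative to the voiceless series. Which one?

alveolar

place of articulation  voiceless  voiced  
bilabial          p         b       
dental            t̪        d̪      
alveolar          t         —       
retroflex         ʈ         ɖ       
velar             k         ɡ       
uvular            q         ɢ       
Every place of articulation has a voiced member except alveolar, where /d/ would be expected.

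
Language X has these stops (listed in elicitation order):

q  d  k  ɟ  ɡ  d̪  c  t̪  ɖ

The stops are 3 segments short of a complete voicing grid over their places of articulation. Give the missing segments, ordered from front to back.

/t/, /ʈ/, /ɢ/

dental: voiceless /t̪/, voiced /d̪/.
alveolar: voiceless —, voiced /d/.
retroflex: voiceless —, voiced /ɖ/.
palatal: voiceless /c/, voiced /ɟ/.
velar: voiceless /k/, voiced /ɡ/.
uvular: voiceless /q/, voiced —.
Gaps, from front to back: alveolar lacks voiceless (/t/); retroflex lacks voiceless (/ʈ/); uvular lacks voiced (/ɢ/).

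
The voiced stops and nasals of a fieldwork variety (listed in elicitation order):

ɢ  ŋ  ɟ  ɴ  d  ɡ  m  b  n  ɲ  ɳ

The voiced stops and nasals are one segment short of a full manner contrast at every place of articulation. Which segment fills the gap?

Oral stop: /b/ (bilabial), /d/ (alveolar), /ɟ/ (palatal), /ɡ/ (velar), /ɢ/ (uvular).
Nasal: /m/ (bilabial), /n/ (alveolar), /ɳ/ (retroflex), /ɲ/ (palatal), /ŋ/ (velar), /ɴ/ (uvular).
The retroflex row has no oral stop member, so the gap is the retroflex oral stop /ɖ/.

/ɖ/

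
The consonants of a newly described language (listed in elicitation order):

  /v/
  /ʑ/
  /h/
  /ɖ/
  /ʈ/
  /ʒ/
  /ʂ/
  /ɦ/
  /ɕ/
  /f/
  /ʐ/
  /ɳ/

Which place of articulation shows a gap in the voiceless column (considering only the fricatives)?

labiodental: voiceless /f/, voiced /v/.
postalveolar: voiceless —, voiced /ʒ/.
retroflex: voiceless /ʂ/, voiced /ʐ/.
alveolo-palatal: voiceless /ɕ/, voiced /ʑ/.
glottal: voiceless /h/, voiced /ɦ/.
Every place of articulation has a voiceless member except postalveolar, where /ʃ/ would be expected.

postalveolar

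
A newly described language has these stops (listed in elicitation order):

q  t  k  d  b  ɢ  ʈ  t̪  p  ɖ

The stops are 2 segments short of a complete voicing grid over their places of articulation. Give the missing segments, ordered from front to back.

place of articulation  voiceless  voiced  
bilabial          p         b       
dental            t̪        —       
alveolar          t         d       
retroflex         ʈ         ɖ       
velar             k         —       
uvular            q         ɢ       
Gaps, from front to back: dental lacks voiced (/d̪/); velar lacks voiced (/ɡ/).

/d̪/, /ɡ/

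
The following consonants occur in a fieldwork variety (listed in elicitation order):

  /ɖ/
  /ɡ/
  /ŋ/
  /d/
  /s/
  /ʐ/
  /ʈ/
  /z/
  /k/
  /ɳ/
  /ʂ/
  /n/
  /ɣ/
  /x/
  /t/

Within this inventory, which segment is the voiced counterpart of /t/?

/t/ is a voiceless alveolar stop.
The voiced counterpart is a voiced alveolar stop — in this inventory, /d/.

/d/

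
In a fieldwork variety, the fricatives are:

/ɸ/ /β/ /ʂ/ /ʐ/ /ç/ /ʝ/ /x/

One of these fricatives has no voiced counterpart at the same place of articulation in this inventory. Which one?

/x/

Bilabial: /ɸ/ ~ /β/
Retroflex: /ʂ/ ~ /ʐ/
Palatal: /ç/ ~ /ʝ/
Velar: only /x/ (voiceless); no voiced partner.
So /x/ is the unpaired segment.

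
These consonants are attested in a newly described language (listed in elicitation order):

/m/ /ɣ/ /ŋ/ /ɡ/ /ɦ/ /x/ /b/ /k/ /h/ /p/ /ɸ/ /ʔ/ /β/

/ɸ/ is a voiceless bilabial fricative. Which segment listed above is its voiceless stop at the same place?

/p/

The voiceless stop at the same place is a voiceless bilabial stop — in this inventory, /p/.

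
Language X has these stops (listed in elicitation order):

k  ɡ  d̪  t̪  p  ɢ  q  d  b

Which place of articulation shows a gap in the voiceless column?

alveolar

place of articulation  voiceless  voiced  
bilabial          p         b       
dental            t̪        d̪      
alveolar          —         d       
velar             k         ɡ       
uvular            q         ɢ       
Every place of articulation has a voiceless member except alveolar, where /t/ would be expected.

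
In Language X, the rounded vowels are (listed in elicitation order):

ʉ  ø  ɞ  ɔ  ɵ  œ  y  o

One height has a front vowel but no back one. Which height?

high

Front: /y/ (high), /ø/ (high-mid), /œ/ (low-mid).
Central: /ʉ/ (high), /ɵ/ (high-mid), /ɞ/ (low-mid).
Back: /o/ (high-mid), /ɔ/ (low-mid).
Every height has a back member except high, where /u/ would be expected.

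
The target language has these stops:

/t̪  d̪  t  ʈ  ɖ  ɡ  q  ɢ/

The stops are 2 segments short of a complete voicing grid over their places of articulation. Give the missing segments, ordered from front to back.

dental: voiceless /t̪/, voiced /d̪/.
alveolar: voiceless /t/, voiced —.
retroflex: voiceless /ʈ/, voiced /ɖ/.
velar: voiceless —, voiced /ɡ/.
uvular: voiceless /q/, voiced /ɢ/.
Gaps, from front to back: alveolar lacks voiced (/d/); velar lacks voiceless (/k/).

/d/, /k/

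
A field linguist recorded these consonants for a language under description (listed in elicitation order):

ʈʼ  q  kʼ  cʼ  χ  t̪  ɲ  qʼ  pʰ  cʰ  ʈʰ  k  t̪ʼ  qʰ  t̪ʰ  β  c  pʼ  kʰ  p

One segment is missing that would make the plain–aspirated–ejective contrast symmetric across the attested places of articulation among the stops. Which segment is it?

/ʈ/

Plain: /p/ (bilabial), /t̪/ (dental), /c/ (palatal), /k/ (velar), /q/ (uvular).
Aspirated: /pʰ/ (bilabial), /t̪ʰ/ (dental), /ʈʰ/ (retroflex), /cʰ/ (palatal), /kʰ/ (velar), /qʰ/ (uvular).
Ejective: /pʼ/ (bilabial), /t̪ʼ/ (dental), /ʈʼ/ (retroflex), /cʼ/ (palatal), /kʼ/ (velar), /qʼ/ (uvular).
The retroflex row has no plain member, so the gap is the plain retroflex stop /ʈ/.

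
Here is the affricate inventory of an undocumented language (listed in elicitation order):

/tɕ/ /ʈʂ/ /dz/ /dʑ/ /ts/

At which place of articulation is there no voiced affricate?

place of articulation  voiceless  voiced  
alveolar          ts        dz      
retroflex         ʈʂ        —       
alveolo-palatal   tɕ        dʑ      
Every place of articulation has a voiced member except retroflex, where /ɖʐ/ would be expected.

retroflex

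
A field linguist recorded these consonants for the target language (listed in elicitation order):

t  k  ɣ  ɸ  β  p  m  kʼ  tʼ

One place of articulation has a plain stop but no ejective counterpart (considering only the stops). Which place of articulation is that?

place of articulation  plain     ejective
bilabial          p         —       
alveolar          t         tʼ      
velar             k         kʼ      
Every place of articulation has an ejective member except bilabial, where /pʼ/ would be expected.

bilabial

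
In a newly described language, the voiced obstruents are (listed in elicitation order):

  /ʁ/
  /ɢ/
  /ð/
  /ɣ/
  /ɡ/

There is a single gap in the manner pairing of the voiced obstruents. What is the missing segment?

/d̪/

place of articulation  stop      fricative
dental            —         ð       
velar             ɡ         ɣ       
uvular            ɢ         ʁ       
The dental row has no stop member, so the gap is the dental stop /d̪/.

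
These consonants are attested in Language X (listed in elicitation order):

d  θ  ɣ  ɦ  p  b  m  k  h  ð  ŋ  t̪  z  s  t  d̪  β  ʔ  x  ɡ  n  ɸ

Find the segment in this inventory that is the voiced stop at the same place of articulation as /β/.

/b/

/β/ is a voiced bilabial fricative.
The voiced stop at the same place is a voiced bilabial stop — in this inventory, /b/.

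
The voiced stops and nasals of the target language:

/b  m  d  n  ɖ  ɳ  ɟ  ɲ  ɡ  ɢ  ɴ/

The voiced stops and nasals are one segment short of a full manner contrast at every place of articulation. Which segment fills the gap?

/ŋ/

bilabial: oral stop /b/, nasal /m/.
alveolar: oral stop /d/, nasal /n/.
retroflex: oral stop /ɖ/, nasal /ɳ/.
palatal: oral stop /ɟ/, nasal /ɲ/.
velar: oral stop /ɡ/, nasal —.
uvular: oral stop /ɢ/, nasal /ɴ/.
The velar row has no nasal member, so the gap is the velar nasal /ŋ/.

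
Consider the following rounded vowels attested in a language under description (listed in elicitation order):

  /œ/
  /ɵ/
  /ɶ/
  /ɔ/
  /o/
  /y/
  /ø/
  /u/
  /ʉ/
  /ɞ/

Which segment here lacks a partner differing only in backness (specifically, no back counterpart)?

/ɶ/

High: /y/ ~ /ʉ/ ~ /u/
High-mid: /ø/ ~ /ɵ/ ~ /o/
Low-mid: /œ/ ~ /ɞ/ ~ /ɔ/
Low: only /ɶ/ (front); no back partner.
So /ɶ/ is the unpaired segment.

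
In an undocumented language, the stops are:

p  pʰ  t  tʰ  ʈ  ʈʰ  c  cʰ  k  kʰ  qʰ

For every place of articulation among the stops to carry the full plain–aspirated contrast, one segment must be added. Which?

bilabial: plain /p/, aspirated /pʰ/.
alveolar: plain /t/, aspirated /tʰ/.
retroflex: plain /ʈ/, aspirated /ʈʰ/.
palatal: plain /c/, aspirated /cʰ/.
velar: plain /k/, aspirated /kʰ/.
uvular: plain —, aspirated /qʰ/.
The uvular row has no plain member, so the gap is the plain uvular stop /q/.

/q/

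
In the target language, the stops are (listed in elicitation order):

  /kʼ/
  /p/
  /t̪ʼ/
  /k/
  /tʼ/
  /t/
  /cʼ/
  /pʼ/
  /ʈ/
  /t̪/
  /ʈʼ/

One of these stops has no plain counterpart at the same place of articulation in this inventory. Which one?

/cʼ/

Bilabial: /p/ ~ /pʼ/
Dental: /t̪/ ~ /t̪ʼ/
Alveolar: /t/ ~ /tʼ/
Retroflex: /ʈ/ ~ /ʈʼ/
Velar: /k/ ~ /kʼ/
Palatal: only /cʼ/ (ejective); no plain partner.
So /cʼ/ is the unpaired segment.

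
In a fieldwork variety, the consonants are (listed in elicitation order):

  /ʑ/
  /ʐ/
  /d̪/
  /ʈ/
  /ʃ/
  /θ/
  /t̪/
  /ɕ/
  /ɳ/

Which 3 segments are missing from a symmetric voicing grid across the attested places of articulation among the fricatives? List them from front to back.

/ð/, /ʒ/, /ʂ/

Voiceless: /θ/ (dental), /ʃ/ (postalveolar), /ɕ/ (alveolo-palatal).
Voiced: /ʐ/ (retroflex), /ʑ/ (alveolo-palatal).
Gaps, from front to back: dental lacks voiced (/ð/); postalveolar lacks voiced (/ʒ/); retroflex lacks voiceless (/ʂ/).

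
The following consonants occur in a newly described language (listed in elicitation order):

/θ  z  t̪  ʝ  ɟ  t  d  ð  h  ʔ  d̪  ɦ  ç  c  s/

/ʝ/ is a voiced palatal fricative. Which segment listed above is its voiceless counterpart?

/ç/

The voiceless counterpart is a voiceless palatal fricative — in this inventory, /ç/.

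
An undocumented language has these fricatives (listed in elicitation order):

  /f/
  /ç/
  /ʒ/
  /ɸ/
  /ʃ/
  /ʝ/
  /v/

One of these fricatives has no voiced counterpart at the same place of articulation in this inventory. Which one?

/ɸ/

Labiodental: /f/ ~ /v/
Postalveolar: /ʃ/ ~ /ʒ/
Palatal: /ç/ ~ /ʝ/
Bilabial: only /ɸ/ (voiceless); no voiced partner.
So /ɸ/ is the unpaired segment.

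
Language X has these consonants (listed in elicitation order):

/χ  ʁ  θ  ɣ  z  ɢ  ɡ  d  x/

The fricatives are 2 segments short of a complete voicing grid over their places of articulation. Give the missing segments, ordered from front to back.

/ð/, /s/

dental: voiceless /θ/, voiced —.
alveolar: voiceless —, voiced /z/.
velar: voiceless /x/, voiced /ɣ/.
uvular: voiceless /χ/, voiced /ʁ/.
Gaps, from front to back: dental lacks voiced (/ð/); alveolar lacks voiceless (/s/).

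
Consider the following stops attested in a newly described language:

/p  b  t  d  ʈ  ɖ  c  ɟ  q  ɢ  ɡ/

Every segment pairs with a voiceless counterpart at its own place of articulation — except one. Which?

/ɡ/

Bilabial: /p/ ~ /b/
Alveolar: /t/ ~ /d/
Retroflex: /ʈ/ ~ /ɖ/
Palatal: /c/ ~ /ɟ/
Uvular: /q/ ~ /ɢ/
Velar: only /ɡ/ (voiced); no voiceless partner.
So /ɡ/ is the unpaired segment.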